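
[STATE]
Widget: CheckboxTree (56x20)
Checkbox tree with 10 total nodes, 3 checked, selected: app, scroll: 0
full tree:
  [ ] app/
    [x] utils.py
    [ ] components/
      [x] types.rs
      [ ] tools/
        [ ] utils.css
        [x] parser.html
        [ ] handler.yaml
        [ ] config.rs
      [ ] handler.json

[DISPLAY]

>[-] app/                                               
   [x] utils.py                                         
   [-] components/                                      
     [x] types.rs                                       
     [-] tools/                                         
       [ ] utils.css                                    
       [x] parser.html                                  
       [ ] handler.yaml                                 
       [ ] config.rs                                    
     [ ] handler.json                                   
                                                        
                                                        
                                                        
                                                        
                                                        
                                                        
                                                        
                                                        
                                                        
                                                        


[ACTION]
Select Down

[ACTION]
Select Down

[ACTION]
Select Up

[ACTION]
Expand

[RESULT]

 [-] app/                                               
>  [x] utils.py                                         
   [-] components/                                      
     [x] types.rs                                       
     [-] tools/                                         
       [ ] utils.css                                    
       [x] parser.html                                  
       [ ] handler.yaml                                 
       [ ] config.rs                                    
     [ ] handler.json                                   
                                                        
                                                        
                                                        
                                                        
                                                        
                                                        
                                                        
                                                        
                                                        
                                                        


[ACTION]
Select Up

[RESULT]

>[-] app/                                               
   [x] utils.py                                         
   [-] components/                                      
     [x] types.rs                                       
     [-] tools/                                         
       [ ] utils.css                                    
       [x] parser.html                                  
       [ ] handler.yaml                                 
       [ ] config.rs                                    
     [ ] handler.json                                   
                                                        
                                                        
                                                        
                                                        
                                                        
                                                        
                                                        
                                                        
                                                        
                                                        


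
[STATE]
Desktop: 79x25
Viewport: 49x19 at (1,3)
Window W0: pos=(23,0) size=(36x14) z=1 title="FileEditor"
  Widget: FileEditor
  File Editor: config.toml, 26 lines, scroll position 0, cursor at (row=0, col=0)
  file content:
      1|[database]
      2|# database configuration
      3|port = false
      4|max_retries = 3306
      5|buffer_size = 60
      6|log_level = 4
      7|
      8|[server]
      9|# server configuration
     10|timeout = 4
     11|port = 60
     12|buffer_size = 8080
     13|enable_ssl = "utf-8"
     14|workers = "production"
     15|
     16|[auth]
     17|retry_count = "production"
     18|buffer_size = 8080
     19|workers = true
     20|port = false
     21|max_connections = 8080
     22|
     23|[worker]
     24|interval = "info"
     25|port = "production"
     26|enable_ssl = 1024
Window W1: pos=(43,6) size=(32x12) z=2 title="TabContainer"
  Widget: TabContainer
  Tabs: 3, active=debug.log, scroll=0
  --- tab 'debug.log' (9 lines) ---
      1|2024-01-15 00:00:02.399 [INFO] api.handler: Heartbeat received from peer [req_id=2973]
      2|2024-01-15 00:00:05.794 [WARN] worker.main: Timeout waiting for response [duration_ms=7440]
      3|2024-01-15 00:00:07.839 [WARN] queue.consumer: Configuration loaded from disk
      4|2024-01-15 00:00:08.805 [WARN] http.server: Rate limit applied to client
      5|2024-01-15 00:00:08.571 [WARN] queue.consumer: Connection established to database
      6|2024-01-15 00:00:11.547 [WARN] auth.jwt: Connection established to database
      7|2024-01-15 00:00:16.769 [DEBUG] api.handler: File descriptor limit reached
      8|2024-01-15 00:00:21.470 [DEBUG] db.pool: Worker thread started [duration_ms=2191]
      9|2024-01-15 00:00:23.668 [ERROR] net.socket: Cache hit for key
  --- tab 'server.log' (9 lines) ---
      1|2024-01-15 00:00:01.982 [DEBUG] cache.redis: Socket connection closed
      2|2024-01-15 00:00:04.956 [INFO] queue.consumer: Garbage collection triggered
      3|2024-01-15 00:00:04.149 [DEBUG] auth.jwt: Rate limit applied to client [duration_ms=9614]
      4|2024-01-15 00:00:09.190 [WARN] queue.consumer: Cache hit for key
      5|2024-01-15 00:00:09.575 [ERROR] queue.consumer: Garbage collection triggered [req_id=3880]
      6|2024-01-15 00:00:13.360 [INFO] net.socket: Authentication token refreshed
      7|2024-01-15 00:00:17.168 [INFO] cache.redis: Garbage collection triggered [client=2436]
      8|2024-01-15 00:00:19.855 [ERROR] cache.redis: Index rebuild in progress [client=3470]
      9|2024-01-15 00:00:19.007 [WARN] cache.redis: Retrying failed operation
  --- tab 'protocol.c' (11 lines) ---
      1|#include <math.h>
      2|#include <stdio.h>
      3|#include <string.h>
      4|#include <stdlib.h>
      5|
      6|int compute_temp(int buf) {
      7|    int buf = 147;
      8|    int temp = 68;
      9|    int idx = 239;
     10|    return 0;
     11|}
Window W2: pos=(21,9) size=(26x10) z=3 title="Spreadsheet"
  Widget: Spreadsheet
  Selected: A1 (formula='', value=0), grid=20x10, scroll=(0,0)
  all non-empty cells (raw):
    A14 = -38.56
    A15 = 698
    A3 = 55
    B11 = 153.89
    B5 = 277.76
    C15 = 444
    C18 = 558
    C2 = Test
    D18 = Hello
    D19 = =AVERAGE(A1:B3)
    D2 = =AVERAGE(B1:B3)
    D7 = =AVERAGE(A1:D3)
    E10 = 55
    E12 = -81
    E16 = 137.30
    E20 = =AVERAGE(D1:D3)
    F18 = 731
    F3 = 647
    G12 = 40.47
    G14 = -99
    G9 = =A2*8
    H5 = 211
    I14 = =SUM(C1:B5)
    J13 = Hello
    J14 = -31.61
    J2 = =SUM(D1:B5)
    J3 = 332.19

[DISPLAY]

                      ┃█database]                
                      ┃# database configuration  
                      ┃port = false              
                      ┃max_retries = 3306 ┏━━━━━━
                      ┃buffer_size = 60   ┃ TabCo
                      ┃log_level = 4      ┠──────
                    ┏━━━━━━━━━━━━━━━━━━━━━━━━┓bug
                    ┃ Spreadsheet            ┃───
                    ┠────────────────────────┨4-0
                    ┃A1:                     ┃4-0
                    ┃       A       B       C┃4-0
                    ┃------------------------┃4-0
                    ┃  1      [0]       0    ┃4-0
                    ┃  2        0       0Test┃4-0
                    ┃  3       55       0    ┃━━━
                    ┗━━━━━━━━━━━━━━━━━━━━━━━━┛   
                                                 
                                                 
                                                 


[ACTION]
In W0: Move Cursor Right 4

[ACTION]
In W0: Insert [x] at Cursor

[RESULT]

                      ┃[datx█base]               
                      ┃# database configuration  
                      ┃port = false              
                      ┃max_retries = 3306 ┏━━━━━━
                      ┃buffer_size = 60   ┃ TabCo
                      ┃log_level = 4      ┠──────
                    ┏━━━━━━━━━━━━━━━━━━━━━━━━┓bug
                    ┃ Spreadsheet            ┃───
                    ┠────────────────────────┨4-0
                    ┃A1:                     ┃4-0
                    ┃       A       B       C┃4-0
                    ┃------------------------┃4-0
                    ┃  1      [0]       0    ┃4-0
                    ┃  2        0       0Test┃4-0
                    ┃  3       55       0    ┃━━━
                    ┗━━━━━━━━━━━━━━━━━━━━━━━━┛   
                                                 
                                                 
                                                 


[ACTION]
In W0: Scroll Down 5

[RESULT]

                      ┃log_level = 4             
                      ┃                          
                      ┃[server]                  
                      ┃# server configurat┏━━━━━━
                      ┃timeout = 4        ┃ TabCo
                      ┃port = 60          ┠──────
                    ┏━━━━━━━━━━━━━━━━━━━━━━━━┓bug
                    ┃ Spreadsheet            ┃───
                    ┠────────────────────────┨4-0
                    ┃A1:                     ┃4-0
                    ┃       A       B       C┃4-0
                    ┃------------------------┃4-0
                    ┃  1      [0]       0    ┃4-0
                    ┃  2        0       0Test┃4-0
                    ┃  3       55       0    ┃━━━
                    ┗━━━━━━━━━━━━━━━━━━━━━━━━┛   
                                                 
                                                 
                                                 


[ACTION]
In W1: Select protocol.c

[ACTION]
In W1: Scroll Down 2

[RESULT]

                      ┃log_level = 4             
                      ┃                          
                      ┃[server]                  
                      ┃# server configurat┏━━━━━━
                      ┃timeout = 4        ┃ TabCo
                      ┃port = 60          ┠──────
                    ┏━━━━━━━━━━━━━━━━━━━━━━━━┓bug
                    ┃ Spreadsheet            ┃───
                    ┠────────────────────────┨clu
                    ┃A1:                     ┃clu
                    ┃       A       B       C┃   
                    ┃------------------------┃ co
                    ┃  1      [0]       0    ┃ in
                    ┃  2        0       0Test┃ in
                    ┃  3       55       0    ┃━━━
                    ┗━━━━━━━━━━━━━━━━━━━━━━━━┛   
                                                 
                                                 
                                                 


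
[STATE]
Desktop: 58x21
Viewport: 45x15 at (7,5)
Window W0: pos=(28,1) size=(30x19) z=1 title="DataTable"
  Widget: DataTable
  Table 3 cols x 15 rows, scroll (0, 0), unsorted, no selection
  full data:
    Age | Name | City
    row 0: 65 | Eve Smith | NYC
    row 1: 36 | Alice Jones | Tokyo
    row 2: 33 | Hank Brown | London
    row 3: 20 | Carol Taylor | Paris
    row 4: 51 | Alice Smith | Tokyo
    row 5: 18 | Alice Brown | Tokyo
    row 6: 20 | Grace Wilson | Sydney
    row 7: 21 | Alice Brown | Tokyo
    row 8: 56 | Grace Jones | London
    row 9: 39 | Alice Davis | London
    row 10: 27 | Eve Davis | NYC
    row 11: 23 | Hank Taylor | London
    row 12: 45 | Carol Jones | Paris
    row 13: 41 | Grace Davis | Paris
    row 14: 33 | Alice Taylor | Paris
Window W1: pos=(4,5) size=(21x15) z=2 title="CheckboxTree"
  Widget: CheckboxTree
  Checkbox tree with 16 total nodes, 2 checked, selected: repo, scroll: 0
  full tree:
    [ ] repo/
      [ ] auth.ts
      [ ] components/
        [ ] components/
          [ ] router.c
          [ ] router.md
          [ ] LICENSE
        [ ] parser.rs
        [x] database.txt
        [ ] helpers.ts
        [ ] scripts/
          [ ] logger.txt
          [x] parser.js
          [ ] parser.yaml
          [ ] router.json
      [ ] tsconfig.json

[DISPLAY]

━━━━━━━━━━━━━━━━━┓   ┃───┼────────────┼──────
heckboxTree      ┃   ┃65 │Eve Smith   │NYC   
─────────────────┨   ┃36 │Alice Jones │Tokyo 
-] repo/         ┃   ┃33 │Hank Brown  │London
 [ ] auth.ts     ┃   ┃20 │Carol Taylor│Paris 
 [-] components/ ┃   ┃51 │Alice Smith │Tokyo 
   [ ] components┃   ┃18 │Alice Brown │Tokyo 
     [ ] router.c┃   ┃20 │Grace Wilson│Sydney
     [ ] router.m┃   ┃21 │Alice Brown │Tokyo 
     [ ] LICENSE ┃   ┃56 │Grace Jones │London
   [ ] parser.rs ┃   ┃39 │Alice Davis │London
   [x] database.t┃   ┃27 │Eve Davis   │NYC   
   [ ] helpers.ts┃   ┃23 │Hank Taylor │London
   [-] scripts/  ┃   ┃45 │Carol Jones │Paris 
━━━━━━━━━━━━━━━━━┛   ┗━━━━━━━━━━━━━━━━━━━━━━━


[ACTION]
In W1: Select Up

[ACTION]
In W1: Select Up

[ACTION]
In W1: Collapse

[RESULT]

━━━━━━━━━━━━━━━━━┓   ┃───┼────────────┼──────
heckboxTree      ┃   ┃65 │Eve Smith   │NYC   
─────────────────┨   ┃36 │Alice Jones │Tokyo 
-] repo/         ┃   ┃33 │Hank Brown  │London
                 ┃   ┃20 │Carol Taylor│Paris 
                 ┃   ┃51 │Alice Smith │Tokyo 
                 ┃   ┃18 │Alice Brown │Tokyo 
                 ┃   ┃20 │Grace Wilson│Sydney
                 ┃   ┃21 │Alice Brown │Tokyo 
                 ┃   ┃56 │Grace Jones │London
                 ┃   ┃39 │Alice Davis │London
                 ┃   ┃27 │Eve Davis   │NYC   
                 ┃   ┃23 │Hank Taylor │London
                 ┃   ┃45 │Carol Jones │Paris 
━━━━━━━━━━━━━━━━━┛   ┗━━━━━━━━━━━━━━━━━━━━━━━


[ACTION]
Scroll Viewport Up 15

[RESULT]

                                             
                     ┏━━━━━━━━━━━━━━━━━━━━━━━
                     ┃ DataTable             
                     ┠───────────────────────
                     ┃Age│Name        │City  
━━━━━━━━━━━━━━━━━┓   ┃───┼────────────┼──────
heckboxTree      ┃   ┃65 │Eve Smith   │NYC   
─────────────────┨   ┃36 │Alice Jones │Tokyo 
-] repo/         ┃   ┃33 │Hank Brown  │London
                 ┃   ┃20 │Carol Taylor│Paris 
                 ┃   ┃51 │Alice Smith │Tokyo 
                 ┃   ┃18 │Alice Brown │Tokyo 
                 ┃   ┃20 │Grace Wilson│Sydney
                 ┃   ┃21 │Alice Brown │Tokyo 
                 ┃   ┃56 │Grace Jones │London


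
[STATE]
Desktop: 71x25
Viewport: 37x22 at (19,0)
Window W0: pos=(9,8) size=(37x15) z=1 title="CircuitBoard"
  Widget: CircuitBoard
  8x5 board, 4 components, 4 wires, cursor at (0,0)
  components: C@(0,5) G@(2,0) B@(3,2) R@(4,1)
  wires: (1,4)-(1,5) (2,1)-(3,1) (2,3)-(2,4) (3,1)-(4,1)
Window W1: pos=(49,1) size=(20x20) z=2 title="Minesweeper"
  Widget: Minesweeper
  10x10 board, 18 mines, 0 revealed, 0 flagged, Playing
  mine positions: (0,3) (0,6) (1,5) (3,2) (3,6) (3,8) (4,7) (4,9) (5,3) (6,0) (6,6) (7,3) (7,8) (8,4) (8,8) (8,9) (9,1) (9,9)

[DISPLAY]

                                     
                              ┏━━━━━━
                              ┃ Mines
                              ┠──────
                              ┃■■■■■■
                              ┃■■■■■■
                              ┃■■■■■■
                              ┃■■■■■■
━━━━━━━━━━━━━━━━━━━━━━━━━━┓   ┃■■■■■■
oard                      ┃   ┃■■■■■■
──────────────────────────┨   ┃■■■■■■
3 4 5 6 7                 ┃   ┃■■■■■■
               C          ┃   ┃■■■■■■
                          ┃   ┃■■■■■■
           · ─ ·          ┃   ┃      
                          ┃   ┃      
       · ─ ·              ┃   ┃      
                          ┃   ┃      
   B                      ┃   ┃      
                          ┃   ┃      
                          ┃   ┗━━━━━━
0,0)                      ┃          


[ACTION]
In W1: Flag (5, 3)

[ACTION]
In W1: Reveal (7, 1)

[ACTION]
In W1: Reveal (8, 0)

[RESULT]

                                     
                              ┏━━━━━━
                              ┃ Mines
                              ┠──────
                              ┃■■■■■■
                              ┃■■■■■■
                              ┃■■■■■■
                              ┃■■■■■■
━━━━━━━━━━━━━━━━━━━━━━━━━━┓   ┃■■■■■■
oard                      ┃   ┃■■■⚑■■
──────────────────────────┨   ┃■■■■■■
3 4 5 6 7                 ┃   ┃■1■■■■
               C          ┃   ┃1■■■■■
                          ┃   ┃■■■■■■
           · ─ ·          ┃   ┃      
                          ┃   ┃      
       · ─ ·              ┃   ┃      
                          ┃   ┃      
   B                      ┃   ┃      
                          ┃   ┃      
                          ┃   ┗━━━━━━
0,0)                      ┃          


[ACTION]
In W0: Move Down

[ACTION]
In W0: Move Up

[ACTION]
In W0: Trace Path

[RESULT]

                                     
                              ┏━━━━━━
                              ┃ Mines
                              ┠──────
                              ┃■■■■■■
                              ┃■■■■■■
                              ┃■■■■■■
                              ┃■■■■■■
━━━━━━━━━━━━━━━━━━━━━━━━━━┓   ┃■■■■■■
oard                      ┃   ┃■■■⚑■■
──────────────────────────┨   ┃■■■■■■
3 4 5 6 7                 ┃   ┃■1■■■■
               C          ┃   ┃1■■■■■
                          ┃   ┃■■■■■■
           · ─ ·          ┃   ┃      
                          ┃   ┃      
       · ─ ·              ┃   ┃      
                          ┃   ┃      
   B                      ┃   ┃      
                          ┃   ┃      
                          ┃   ┗━━━━━━
0,0)  Trace: No connection┃          


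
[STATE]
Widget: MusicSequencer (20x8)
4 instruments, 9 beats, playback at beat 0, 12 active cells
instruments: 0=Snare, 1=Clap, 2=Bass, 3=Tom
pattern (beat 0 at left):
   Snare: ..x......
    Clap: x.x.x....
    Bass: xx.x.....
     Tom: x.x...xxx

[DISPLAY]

      ▼12345678     
 Snare··█······     
  Clap█·█·█····     
  Bass██·█·····     
   Tom█·█···███     
                    
                    
                    


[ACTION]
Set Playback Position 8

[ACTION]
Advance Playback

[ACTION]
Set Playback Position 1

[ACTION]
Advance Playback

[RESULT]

      01▼345678     
 Snare··█······     
  Clap█·█·█····     
  Bass██·█·····     
   Tom█·█···███     
                    
                    
                    


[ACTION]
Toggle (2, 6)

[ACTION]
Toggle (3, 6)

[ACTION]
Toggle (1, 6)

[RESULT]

      01▼345678     
 Snare··█······     
  Clap█·█·█·█··     
  Bass██·█··█··     
   Tom█·█····██     
                    
                    
                    


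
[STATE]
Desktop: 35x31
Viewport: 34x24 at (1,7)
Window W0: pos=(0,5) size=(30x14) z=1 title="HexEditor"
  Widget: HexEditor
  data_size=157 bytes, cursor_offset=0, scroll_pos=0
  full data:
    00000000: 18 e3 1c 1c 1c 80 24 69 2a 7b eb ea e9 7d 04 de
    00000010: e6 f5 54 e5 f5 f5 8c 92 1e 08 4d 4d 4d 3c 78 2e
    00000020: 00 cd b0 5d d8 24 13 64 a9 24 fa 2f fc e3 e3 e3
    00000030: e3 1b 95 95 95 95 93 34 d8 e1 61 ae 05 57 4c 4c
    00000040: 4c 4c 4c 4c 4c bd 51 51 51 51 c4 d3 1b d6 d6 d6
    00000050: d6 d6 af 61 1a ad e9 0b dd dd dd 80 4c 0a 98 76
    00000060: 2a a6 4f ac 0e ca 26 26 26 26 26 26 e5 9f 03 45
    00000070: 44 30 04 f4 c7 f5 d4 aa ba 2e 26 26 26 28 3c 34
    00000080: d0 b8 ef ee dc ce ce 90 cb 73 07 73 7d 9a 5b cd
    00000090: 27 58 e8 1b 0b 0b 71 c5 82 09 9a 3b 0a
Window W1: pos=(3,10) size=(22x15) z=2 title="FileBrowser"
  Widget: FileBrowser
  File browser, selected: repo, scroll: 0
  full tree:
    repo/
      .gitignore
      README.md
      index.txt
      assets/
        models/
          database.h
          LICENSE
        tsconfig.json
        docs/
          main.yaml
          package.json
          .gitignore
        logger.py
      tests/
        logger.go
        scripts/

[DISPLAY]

────────────────────────────┨     
00000000  18 e3 1c 1c 1c 80 ┃     
00000010  e6 f5 54 e5 f5 f5 ┃     
00┏━━━━━━━━━━━━━━━━━━━━┓ 24 ┃     
00┃ FileBrowser        ┃ 95 ┃     
00┠────────────────────┨ bd ┃     
00┃> [-] repo/         ┃ ad ┃     
00┃    .gitignore      ┃ ca ┃     
00┃    README.md       ┃ f5 ┃     
00┃    index.txt       ┃ ce ┃     
00┃    [+] assets/     ┃ 0b ┃     
━━┃    [+] tests/      ┃━━━━┛     
  ┃                    ┃          
  ┃                    ┃          
  ┃                    ┃          
  ┃                    ┃          
  ┃                    ┃          
  ┗━━━━━━━━━━━━━━━━━━━━┛          
                                  
                                  
                                  
                                  
                                  
                                  


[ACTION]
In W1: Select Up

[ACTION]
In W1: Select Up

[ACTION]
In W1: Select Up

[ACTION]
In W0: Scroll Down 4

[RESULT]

────────────────────────────┨     
00000040  4c 4c 4c 4c 4c bd ┃     
00000050  d6 d6 af 61 1a ad ┃     
00┏━━━━━━━━━━━━━━━━━━━━┓ ca ┃     
00┃ FileBrowser        ┃ f5 ┃     
00┠────────────────────┨ ce ┃     
00┃> [-] repo/         ┃ 0b ┃     
  ┃    .gitignore      ┃    ┃     
  ┃    README.md       ┃    ┃     
  ┃    index.txt       ┃    ┃     
  ┃    [+] assets/     ┃    ┃     
━━┃    [+] tests/      ┃━━━━┛     
  ┃                    ┃          
  ┃                    ┃          
  ┃                    ┃          
  ┃                    ┃          
  ┃                    ┃          
  ┗━━━━━━━━━━━━━━━━━━━━┛          
                                  
                                  
                                  
                                  
                                  
                                  


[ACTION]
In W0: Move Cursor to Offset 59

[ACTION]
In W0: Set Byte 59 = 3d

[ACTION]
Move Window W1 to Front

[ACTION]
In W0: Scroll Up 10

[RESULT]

────────────────────────────┨     
00000000  18 e3 1c 1c 1c 80 ┃     
00000010  e6 f5 54 e5 f5 f5 ┃     
00┏━━━━━━━━━━━━━━━━━━━━┓ 24 ┃     
00┃ FileBrowser        ┃ 95 ┃     
00┠────────────────────┨ bd ┃     
00┃> [-] repo/         ┃ ad ┃     
00┃    .gitignore      ┃ ca ┃     
00┃    README.md       ┃ f5 ┃     
00┃    index.txt       ┃ ce ┃     
00┃    [+] assets/     ┃ 0b ┃     
━━┃    [+] tests/      ┃━━━━┛     
  ┃                    ┃          
  ┃                    ┃          
  ┃                    ┃          
  ┃                    ┃          
  ┃                    ┃          
  ┗━━━━━━━━━━━━━━━━━━━━┛          
                                  
                                  
                                  
                                  
                                  
                                  


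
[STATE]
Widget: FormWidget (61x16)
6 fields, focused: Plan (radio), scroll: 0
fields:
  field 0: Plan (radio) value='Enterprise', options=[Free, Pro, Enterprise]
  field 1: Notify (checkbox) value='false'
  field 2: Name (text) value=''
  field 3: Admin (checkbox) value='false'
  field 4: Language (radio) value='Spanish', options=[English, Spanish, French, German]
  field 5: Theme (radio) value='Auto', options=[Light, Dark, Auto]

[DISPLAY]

> Plan:       ( ) Free  ( ) Pro  (●) Enterprise              
  Notify:     [ ]                                            
  Name:       [                                             ]
  Admin:      [ ]                                            
  Language:   ( ) English  (●) Spanish  ( ) French  ( ) Germa
  Theme:      ( ) Light  ( ) Dark  (●) Auto                  
                                                             
                                                             
                                                             
                                                             
                                                             
                                                             
                                                             
                                                             
                                                             
                                                             


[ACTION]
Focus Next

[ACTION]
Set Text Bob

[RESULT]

  Plan:       ( ) Free  ( ) Pro  (●) Enterprise              
> Notify:     [ ]                                            
  Name:       [                                             ]
  Admin:      [ ]                                            
  Language:   ( ) English  (●) Spanish  ( ) French  ( ) Germa
  Theme:      ( ) Light  ( ) Dark  (●) Auto                  
                                                             
                                                             
                                                             
                                                             
                                                             
                                                             
                                                             
                                                             
                                                             
                                                             


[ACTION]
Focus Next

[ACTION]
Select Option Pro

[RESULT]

  Plan:       ( ) Free  ( ) Pro  (●) Enterprise              
  Notify:     [ ]                                            
> Name:       [                                             ]
  Admin:      [ ]                                            
  Language:   ( ) English  (●) Spanish  ( ) French  ( ) Germa
  Theme:      ( ) Light  ( ) Dark  (●) Auto                  
                                                             
                                                             
                                                             
                                                             
                                                             
                                                             
                                                             
                                                             
                                                             
                                                             


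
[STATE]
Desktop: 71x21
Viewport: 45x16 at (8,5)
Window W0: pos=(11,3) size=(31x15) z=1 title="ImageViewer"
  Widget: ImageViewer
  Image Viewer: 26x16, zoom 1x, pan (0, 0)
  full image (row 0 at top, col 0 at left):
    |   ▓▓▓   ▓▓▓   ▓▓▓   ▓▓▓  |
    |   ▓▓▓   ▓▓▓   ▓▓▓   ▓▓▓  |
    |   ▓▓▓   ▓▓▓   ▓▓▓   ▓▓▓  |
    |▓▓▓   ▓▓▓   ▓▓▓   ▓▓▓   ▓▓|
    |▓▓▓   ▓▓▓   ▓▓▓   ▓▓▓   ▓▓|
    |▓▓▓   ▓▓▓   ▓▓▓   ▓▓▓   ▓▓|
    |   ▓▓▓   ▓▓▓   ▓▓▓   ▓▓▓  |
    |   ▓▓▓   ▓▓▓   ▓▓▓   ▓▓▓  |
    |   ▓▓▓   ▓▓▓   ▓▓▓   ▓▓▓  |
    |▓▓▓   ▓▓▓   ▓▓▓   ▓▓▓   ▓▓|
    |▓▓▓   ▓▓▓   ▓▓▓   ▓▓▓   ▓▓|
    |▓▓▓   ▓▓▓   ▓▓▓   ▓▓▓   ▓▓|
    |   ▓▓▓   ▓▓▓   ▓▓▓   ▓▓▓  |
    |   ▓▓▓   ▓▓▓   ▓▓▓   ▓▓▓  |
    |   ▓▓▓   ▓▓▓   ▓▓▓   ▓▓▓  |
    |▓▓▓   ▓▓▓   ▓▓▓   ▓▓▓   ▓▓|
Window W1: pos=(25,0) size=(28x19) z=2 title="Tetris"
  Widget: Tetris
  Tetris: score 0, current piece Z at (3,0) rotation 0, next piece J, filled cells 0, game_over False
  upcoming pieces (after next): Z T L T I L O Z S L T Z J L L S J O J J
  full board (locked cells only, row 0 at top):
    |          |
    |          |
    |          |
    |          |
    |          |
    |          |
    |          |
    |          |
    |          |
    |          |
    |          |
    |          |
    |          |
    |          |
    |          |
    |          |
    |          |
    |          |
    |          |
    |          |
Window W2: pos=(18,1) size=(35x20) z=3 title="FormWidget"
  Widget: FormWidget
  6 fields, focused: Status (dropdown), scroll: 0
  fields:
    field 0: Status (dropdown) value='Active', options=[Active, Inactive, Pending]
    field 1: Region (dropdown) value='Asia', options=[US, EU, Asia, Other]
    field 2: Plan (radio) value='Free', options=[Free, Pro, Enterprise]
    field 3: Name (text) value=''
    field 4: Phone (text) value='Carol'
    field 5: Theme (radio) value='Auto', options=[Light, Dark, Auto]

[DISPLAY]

   ┠──────┃  Region:     [Asia            ▼]┃
   ┃   ▓▓▓┃  Plan:       (●) Free  ( ) Pro  ┃
   ┃   ▓▓▓┃  Name:       [                 ]┃
   ┃   ▓▓▓┃  Phone:      [Carol            ]┃
   ┃▓▓▓   ┃  Theme:      ( ) Light  ( ) Dark┃
   ┃▓▓▓   ┃                                 ┃
   ┃▓▓▓   ┃                                 ┃
   ┃   ▓▓▓┃                                 ┃
   ┃   ▓▓▓┃                                 ┃
   ┃   ▓▓▓┃                                 ┃
   ┃▓▓▓   ┃                                 ┃
   ┃▓▓▓   ┃                                 ┃
   ┗━━━━━━┃                                 ┃
          ┃                                 ┃
          ┃                                 ┃
          ┗━━━━━━━━━━━━━━━━━━━━━━━━━━━━━━━━━┛


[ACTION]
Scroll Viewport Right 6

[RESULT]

────┃  Region:     [Asia            ▼]┃      
 ▓▓▓┃  Plan:       (●) Free  ( ) Pro  ┃      
 ▓▓▓┃  Name:       [                 ]┃      
 ▓▓▓┃  Phone:      [Carol            ]┃      
▓   ┃  Theme:      ( ) Light  ( ) Dark┃      
▓   ┃                                 ┃      
▓   ┃                                 ┃      
 ▓▓▓┃                                 ┃      
 ▓▓▓┃                                 ┃      
 ▓▓▓┃                                 ┃      
▓   ┃                                 ┃      
▓   ┃                                 ┃      
━━━━┃                                 ┃      
    ┃                                 ┃      
    ┃                                 ┃      
    ┗━━━━━━━━━━━━━━━━━━━━━━━━━━━━━━━━━┛      


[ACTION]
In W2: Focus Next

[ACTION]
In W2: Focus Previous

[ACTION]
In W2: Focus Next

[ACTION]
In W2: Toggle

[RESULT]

────┃> Region:     [Asia            ▼]┃      
 ▓▓▓┃  Plan:       (●) Free  ( ) Pro  ┃      
 ▓▓▓┃  Name:       [                 ]┃      
 ▓▓▓┃  Phone:      [Carol            ]┃      
▓   ┃  Theme:      ( ) Light  ( ) Dark┃      
▓   ┃                                 ┃      
▓   ┃                                 ┃      
 ▓▓▓┃                                 ┃      
 ▓▓▓┃                                 ┃      
 ▓▓▓┃                                 ┃      
▓   ┃                                 ┃      
▓   ┃                                 ┃      
━━━━┃                                 ┃      
    ┃                                 ┃      
    ┃                                 ┃      
    ┗━━━━━━━━━━━━━━━━━━━━━━━━━━━━━━━━━┛      


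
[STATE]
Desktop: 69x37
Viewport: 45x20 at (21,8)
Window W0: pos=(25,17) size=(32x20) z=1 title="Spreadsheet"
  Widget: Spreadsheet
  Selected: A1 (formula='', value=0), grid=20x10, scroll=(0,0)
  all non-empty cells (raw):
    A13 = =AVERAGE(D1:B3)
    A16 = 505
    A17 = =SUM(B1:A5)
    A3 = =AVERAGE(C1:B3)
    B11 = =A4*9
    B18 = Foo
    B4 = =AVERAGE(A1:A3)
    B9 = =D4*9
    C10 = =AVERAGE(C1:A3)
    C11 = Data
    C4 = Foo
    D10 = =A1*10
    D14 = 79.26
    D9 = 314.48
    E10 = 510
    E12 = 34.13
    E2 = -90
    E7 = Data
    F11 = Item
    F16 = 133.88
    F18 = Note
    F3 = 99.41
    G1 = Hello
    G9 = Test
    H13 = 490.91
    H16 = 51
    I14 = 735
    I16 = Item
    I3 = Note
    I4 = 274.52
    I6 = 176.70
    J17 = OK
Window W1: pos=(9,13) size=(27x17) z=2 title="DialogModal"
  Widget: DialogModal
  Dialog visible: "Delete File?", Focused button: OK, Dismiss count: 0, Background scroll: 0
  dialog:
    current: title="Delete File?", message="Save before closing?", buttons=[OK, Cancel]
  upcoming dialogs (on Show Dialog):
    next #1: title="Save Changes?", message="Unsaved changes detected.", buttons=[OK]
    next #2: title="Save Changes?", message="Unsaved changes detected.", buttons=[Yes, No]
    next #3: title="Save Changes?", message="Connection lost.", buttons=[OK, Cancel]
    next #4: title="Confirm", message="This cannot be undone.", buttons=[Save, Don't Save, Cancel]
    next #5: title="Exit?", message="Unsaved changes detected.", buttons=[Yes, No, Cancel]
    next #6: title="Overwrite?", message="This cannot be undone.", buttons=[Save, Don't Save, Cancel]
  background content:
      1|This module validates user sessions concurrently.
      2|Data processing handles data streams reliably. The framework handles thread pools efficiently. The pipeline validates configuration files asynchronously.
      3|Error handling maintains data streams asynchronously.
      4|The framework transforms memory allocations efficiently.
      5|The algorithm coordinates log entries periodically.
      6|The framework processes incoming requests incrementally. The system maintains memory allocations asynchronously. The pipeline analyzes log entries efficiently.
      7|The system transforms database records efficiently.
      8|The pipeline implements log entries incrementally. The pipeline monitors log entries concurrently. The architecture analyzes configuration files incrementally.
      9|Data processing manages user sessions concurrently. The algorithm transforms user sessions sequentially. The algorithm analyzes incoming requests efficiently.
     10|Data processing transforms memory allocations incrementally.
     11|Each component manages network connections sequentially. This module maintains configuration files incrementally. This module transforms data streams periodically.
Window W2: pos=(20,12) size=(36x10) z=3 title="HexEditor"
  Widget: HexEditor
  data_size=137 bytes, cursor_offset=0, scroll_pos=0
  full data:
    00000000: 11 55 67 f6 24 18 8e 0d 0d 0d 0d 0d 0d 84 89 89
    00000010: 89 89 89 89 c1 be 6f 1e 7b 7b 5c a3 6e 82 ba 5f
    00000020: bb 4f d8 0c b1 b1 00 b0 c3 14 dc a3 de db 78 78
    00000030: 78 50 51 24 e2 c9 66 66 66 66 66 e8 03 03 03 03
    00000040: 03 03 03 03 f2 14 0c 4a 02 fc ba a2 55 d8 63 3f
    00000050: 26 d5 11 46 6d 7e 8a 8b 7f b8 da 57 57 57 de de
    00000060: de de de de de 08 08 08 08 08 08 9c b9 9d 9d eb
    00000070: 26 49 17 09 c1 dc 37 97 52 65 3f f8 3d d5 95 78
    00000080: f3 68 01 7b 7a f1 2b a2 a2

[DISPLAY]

                                             
                                             
                                             
                                             
━━━━━━━━━━━━━━━━━━━━━━━━━━━━━━━━━━┓          
 HexEditor                        ┃          
──────────────────────────────────┨          
00000000  11 55 67 f6 24 18 8e 0d ┃          
00000010  89 89 89 89 c1 be 6f 1e ┃          
00000020  bb 4f d8 0c b1 b1 00 b0 ┃┓         
00000030  78 50 51 24 e2 c9 66 66 ┃┃         
00000040  03 03 03 03 f2 14 0c 4a ┃┨         
00000050  26 d5 11 46 6d 7e 8a 8b ┃┃         
━━━━━━━━━━━━━━━━━━━━━━━━━━━━━━━━━━┛┃         
ore closing│at┃--------------------┃         
 Cancel    │ l┃0]       0       0  ┃         
───────────┘ u┃ 0       0       0  ┃         
sing transform┃ 0       0       0  ┃         
ent manages ne┃ 0       0Foo       ┃         
              ┃ 0       0       0  ┃         


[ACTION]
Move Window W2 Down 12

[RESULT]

                                             
                                             
                                             
                                             
                                             
━━━━━━━━━━━━━━┓                              
l             ┃                              
──────────────┨                              
 validates use┃                              
sing handles d┃━━━━━━━━━━━━━━━━━━━━┓         
ing maintains ┃et                  ┃         
rk transforms ┃────────────────────┨         
───────────┐es┃                    ┃         
te File?   │ i┃     B       C      ┃         
ore closing│at┃--------------------┃         
 Cancel    │ l┃0]       0       0  ┃         
━━━━━━━━━━━━━━━━━━━━━━━━━━━━━━━━━━┓┃         
 HexEditor                        ┃┃         
──────────────────────────────────┨┃         
00000000  11 55 67 f6 24 18 8e 0d ┃┃         


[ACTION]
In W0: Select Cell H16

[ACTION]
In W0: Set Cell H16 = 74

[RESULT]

                                             
                                             
                                             
                                             
                                             
━━━━━━━━━━━━━━┓                              
l             ┃                              
──────────────┨                              
 validates use┃                              
sing handles d┃━━━━━━━━━━━━━━━━━━━━┓         
ing maintains ┃et                  ┃         
rk transforms ┃────────────────────┨         
───────────┐es┃                    ┃         
te File?   │ i┃     B       C      ┃         
ore closing│at┃--------------------┃         
 Cancel    │ l┃ 0       0       0  ┃         
━━━━━━━━━━━━━━━━━━━━━━━━━━━━━━━━━━┓┃         
 HexEditor                        ┃┃         
──────────────────────────────────┨┃         
00000000  11 55 67 f6 24 18 8e 0d ┃┃         
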